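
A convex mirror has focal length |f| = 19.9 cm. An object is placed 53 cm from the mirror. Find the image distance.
f = −19.9 cm (convex); 1/di = 1/f − 1/do → di = -14.47 cm (virtual image, behind mirror)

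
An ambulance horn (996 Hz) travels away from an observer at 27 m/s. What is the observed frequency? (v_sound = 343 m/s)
f_obs = f·v/(v + v_s) = 923.3 Hz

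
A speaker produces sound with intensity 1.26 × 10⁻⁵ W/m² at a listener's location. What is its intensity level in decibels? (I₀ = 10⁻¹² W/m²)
β = 10·log₁₀(I/I₀) = 71 dB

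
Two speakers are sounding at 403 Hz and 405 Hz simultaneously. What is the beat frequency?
2 Hz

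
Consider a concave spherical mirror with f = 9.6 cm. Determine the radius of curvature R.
R = 2|f| = 19.2 cm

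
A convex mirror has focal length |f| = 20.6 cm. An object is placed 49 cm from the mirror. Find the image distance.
f = −20.6 cm (convex); 1/di = 1/f − 1/do → di = -14.5 cm (virtual image, behind mirror)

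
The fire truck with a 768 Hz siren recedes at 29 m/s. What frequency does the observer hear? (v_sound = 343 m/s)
f_obs = f·v/(v + v_s) = 708.1 Hz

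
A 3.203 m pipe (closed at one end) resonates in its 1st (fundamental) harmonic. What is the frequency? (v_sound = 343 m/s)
fₙ = nv/(4L) = 26.77 Hz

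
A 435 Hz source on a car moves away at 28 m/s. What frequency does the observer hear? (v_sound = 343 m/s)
f_obs = f·v/(v + v_s) = 402.2 Hz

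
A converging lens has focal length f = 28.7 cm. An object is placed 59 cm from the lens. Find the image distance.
1/di = 1/f − 1/do → di = 55.88 cm (real image)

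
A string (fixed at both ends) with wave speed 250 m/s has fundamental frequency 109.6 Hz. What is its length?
L = v/(2f₁) = 1.141 m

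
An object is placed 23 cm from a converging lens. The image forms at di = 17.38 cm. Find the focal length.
1/f = 1/do + 1/di → f = 9.899 cm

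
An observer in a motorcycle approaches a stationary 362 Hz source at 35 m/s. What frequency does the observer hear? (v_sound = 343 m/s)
f_obs = f·(v + v_o)/v = 398.9 Hz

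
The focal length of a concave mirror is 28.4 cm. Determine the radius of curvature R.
R = 2|f| = 56.8 cm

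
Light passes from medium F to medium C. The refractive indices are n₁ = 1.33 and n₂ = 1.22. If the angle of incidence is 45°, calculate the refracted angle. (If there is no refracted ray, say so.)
sin θ₂ = (n₁/n₂)·sin θ₁ = 0.7709 → θ₂ = 50.43°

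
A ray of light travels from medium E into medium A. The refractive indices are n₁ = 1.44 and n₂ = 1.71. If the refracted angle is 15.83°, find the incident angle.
sin θ₁ = (n₂/n₁)·sin θ₂ → θ₁ = 18.9°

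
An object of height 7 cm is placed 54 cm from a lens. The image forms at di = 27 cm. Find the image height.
hi = (-di/do) × ho = -3.5 cm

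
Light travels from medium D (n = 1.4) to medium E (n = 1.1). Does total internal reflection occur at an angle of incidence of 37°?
θc = arcsin(n₂/n₁) = 51.79°; 37° < θc, so no — the ray refracts.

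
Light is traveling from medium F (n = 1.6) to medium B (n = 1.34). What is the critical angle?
θc = arcsin(n₂/n₁) = 56.88°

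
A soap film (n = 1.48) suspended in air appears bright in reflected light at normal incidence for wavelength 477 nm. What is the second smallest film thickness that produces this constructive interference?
2nt = (m − ½)λ with m = 2 → t = (m − ½)λ/(2n) = 241.7 nm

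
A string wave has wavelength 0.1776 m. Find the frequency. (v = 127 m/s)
f = v/λ = 715.1 Hz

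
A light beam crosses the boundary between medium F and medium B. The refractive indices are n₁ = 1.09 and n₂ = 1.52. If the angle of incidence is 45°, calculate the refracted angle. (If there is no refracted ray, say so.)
sin θ₂ = (n₁/n₂)·sin θ₁ = 0.5071 → θ₂ = 30.47°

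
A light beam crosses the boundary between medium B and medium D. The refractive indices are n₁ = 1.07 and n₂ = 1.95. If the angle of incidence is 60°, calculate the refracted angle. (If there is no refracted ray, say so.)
sin θ₂ = (n₁/n₂)·sin θ₁ = 0.4752 → θ₂ = 28.37°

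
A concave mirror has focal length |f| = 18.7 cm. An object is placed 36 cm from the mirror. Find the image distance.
f = +18.7 cm (concave); 1/di = 1/f − 1/do → di = 38.91 cm (real image, in front of mirror)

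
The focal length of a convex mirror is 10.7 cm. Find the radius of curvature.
R = 2|f| = 21.4 cm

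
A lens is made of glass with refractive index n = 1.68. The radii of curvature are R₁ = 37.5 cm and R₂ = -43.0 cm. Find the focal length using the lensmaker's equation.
1/f = (n − 1)(1/R₁ − 1/R₂) → f = 29.46 cm (converging lens)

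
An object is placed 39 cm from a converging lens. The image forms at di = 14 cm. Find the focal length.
1/f = 1/do + 1/di → f = 10.3 cm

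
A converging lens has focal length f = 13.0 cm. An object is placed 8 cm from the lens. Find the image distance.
1/di = 1/f − 1/do → di = -20.8 cm (virtual image)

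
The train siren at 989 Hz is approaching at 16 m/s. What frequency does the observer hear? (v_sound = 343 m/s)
f_obs = f·v/(v − v_s) = 1037 Hz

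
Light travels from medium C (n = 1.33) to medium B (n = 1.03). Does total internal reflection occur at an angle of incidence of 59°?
θc = arcsin(n₂/n₁) = 50.75°; 59° > θc, so yes — total internal reflection.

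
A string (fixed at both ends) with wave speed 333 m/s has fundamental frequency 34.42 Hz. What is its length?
L = v/(2f₁) = 4.837 m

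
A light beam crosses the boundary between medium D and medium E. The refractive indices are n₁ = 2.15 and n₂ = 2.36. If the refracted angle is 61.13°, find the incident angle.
sin θ₁ = (n₂/n₁)·sin θ₂ → θ₁ = 74°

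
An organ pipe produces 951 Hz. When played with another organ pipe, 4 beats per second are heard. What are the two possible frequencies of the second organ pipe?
f₂ = 951 ± 4 Hz → 955 Hz or 947 Hz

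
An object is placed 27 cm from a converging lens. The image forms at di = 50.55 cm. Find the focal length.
1/f = 1/do + 1/di → f = 17.6 cm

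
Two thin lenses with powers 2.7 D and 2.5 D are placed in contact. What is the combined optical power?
P_total = P₁ + P₂ = 5.2 D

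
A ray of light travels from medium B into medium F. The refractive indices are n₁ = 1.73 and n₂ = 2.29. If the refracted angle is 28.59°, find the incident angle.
sin θ₁ = (n₂/n₁)·sin θ₂ → θ₁ = 39.3°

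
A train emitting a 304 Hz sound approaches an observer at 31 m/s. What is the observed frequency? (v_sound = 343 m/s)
f_obs = f·v/(v − v_s) = 334.2 Hz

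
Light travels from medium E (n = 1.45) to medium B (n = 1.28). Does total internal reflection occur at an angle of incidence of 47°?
θc = arcsin(n₂/n₁) = 61.98°; 47° < θc, so no — the ray refracts.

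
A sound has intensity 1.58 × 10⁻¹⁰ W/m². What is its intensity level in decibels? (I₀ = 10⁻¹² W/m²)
β = 10·log₁₀(I/I₀) = 21.99 dB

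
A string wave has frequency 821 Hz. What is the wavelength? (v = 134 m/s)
λ = v/f = 0.1632 m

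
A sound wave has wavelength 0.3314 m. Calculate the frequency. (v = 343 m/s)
f = v/λ = 1035 Hz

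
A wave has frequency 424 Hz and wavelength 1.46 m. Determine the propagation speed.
v = fλ = 619 m/s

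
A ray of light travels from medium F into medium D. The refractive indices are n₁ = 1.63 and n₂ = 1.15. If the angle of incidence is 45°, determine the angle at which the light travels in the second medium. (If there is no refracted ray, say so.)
sin θ₂ = (n₁/n₂)·sin θ₁ = 1.002 > 1, so there is no refracted ray — the light undergoes total internal reflection.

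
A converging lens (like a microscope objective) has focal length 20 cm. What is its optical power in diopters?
P = 1/f = 5 D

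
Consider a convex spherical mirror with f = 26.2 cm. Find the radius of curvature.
R = 2|f| = 52.4 cm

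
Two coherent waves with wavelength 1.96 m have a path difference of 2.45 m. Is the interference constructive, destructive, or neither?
neither (partial) — path difference = 1.25λ, neither a whole number of wavelengths nor an odd multiple of λ/2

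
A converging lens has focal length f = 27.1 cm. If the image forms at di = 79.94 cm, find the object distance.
1/do = 1/f − 1/di → do = 41 cm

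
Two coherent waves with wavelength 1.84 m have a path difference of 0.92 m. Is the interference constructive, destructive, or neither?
destructive — path difference = 0.5λ, an odd multiple of λ/2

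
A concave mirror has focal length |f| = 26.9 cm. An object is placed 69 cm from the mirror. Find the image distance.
f = +26.9 cm (concave); 1/di = 1/f − 1/do → di = 44.09 cm (real image, in front of mirror)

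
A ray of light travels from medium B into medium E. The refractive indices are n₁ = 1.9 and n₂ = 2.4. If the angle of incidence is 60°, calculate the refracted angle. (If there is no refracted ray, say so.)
sin θ₂ = (n₁/n₂)·sin θ₁ = 0.6856 → θ₂ = 43.28°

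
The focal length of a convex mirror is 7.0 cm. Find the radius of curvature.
R = 2|f| = 14 cm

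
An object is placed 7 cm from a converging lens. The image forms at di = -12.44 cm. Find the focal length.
1/f = 1/do + 1/di → f = 16.01 cm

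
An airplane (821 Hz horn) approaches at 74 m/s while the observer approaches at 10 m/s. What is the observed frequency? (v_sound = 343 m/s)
f_obs = f·(v + v_o)/(v − v_s) = 1077 Hz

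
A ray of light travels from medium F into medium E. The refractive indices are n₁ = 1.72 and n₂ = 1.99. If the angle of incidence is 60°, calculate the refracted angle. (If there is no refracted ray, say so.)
sin θ₂ = (n₁/n₂)·sin θ₁ = 0.7485 → θ₂ = 48.46°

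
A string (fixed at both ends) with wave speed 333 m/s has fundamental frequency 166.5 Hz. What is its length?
L = v/(2f₁) = 1 m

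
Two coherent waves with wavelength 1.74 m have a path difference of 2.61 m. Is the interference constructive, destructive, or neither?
destructive — path difference = 1.5λ, an odd multiple of λ/2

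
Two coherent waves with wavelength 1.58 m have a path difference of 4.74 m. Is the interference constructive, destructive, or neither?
constructive — path difference = 3λ, a whole number of wavelengths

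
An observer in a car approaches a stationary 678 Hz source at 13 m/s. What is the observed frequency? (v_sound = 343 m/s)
f_obs = f·(v + v_o)/v = 703.7 Hz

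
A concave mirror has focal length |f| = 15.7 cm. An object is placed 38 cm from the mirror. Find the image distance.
f = +15.7 cm (concave); 1/di = 1/f − 1/do → di = 26.75 cm (real image, in front of mirror)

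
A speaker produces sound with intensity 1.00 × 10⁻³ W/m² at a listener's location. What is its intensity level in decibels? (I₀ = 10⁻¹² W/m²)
β = 10·log₁₀(I/I₀) = 90 dB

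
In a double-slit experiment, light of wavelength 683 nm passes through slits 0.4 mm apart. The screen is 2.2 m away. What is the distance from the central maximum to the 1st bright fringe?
y = mλL/d = 3.757 mm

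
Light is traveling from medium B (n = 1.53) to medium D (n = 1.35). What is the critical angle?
θc = arcsin(n₂/n₁) = 61.93°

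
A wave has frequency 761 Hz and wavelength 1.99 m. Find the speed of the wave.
v = fλ = 1514 m/s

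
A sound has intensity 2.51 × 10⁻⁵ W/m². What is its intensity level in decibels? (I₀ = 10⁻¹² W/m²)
β = 10·log₁₀(I/I₀) = 74 dB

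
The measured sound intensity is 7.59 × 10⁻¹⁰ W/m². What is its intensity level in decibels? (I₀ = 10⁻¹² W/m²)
β = 10·log₁₀(I/I₀) = 28.8 dB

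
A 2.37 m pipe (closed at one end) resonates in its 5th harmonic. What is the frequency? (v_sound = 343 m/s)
fₙ = nv/(4L) = 180.9 Hz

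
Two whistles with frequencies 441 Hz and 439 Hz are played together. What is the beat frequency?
2 Hz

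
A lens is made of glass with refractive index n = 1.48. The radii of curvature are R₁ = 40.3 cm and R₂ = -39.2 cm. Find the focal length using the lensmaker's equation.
1/f = (n − 1)(1/R₁ − 1/R₂) → f = 41.4 cm (converging lens)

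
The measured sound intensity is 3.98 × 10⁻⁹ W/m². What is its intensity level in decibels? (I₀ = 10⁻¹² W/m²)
β = 10·log₁₀(I/I₀) = 36 dB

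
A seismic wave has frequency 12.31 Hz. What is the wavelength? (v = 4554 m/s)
λ = v/f = 369.9 m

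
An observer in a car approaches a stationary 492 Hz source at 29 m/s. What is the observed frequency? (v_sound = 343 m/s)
f_obs = f·(v + v_o)/v = 533.6 Hz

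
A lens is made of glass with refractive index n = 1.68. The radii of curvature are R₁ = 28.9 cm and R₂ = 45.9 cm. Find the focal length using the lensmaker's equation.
1/f = (n − 1)(1/R₁ − 1/R₂) → f = 114.7 cm (converging lens)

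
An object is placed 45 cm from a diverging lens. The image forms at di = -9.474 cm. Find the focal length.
1/f = 1/do + 1/di → f = -12 cm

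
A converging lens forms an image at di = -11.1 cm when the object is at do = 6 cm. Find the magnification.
M = −di/do = 1.85 (upright image)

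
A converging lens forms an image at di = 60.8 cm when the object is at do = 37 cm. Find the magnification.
M = −di/do = -1.643 (inverted image)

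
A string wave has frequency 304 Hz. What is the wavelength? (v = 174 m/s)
λ = v/f = 0.5724 m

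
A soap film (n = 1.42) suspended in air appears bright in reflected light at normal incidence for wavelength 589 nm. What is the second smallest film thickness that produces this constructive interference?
2nt = (m − ½)λ with m = 2 → t = (m − ½)λ/(2n) = 311.1 nm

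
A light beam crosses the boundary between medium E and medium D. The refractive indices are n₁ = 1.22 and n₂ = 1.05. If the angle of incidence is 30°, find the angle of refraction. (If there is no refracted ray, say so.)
sin θ₂ = (n₁/n₂)·sin θ₁ = 0.581 → θ₂ = 35.52°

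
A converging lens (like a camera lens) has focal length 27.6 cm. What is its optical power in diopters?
P = 1/f = 3.623 D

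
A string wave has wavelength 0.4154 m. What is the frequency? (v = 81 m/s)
f = v/λ = 195 Hz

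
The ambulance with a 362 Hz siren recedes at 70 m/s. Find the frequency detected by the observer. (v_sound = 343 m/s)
f_obs = f·v/(v + v_s) = 300.6 Hz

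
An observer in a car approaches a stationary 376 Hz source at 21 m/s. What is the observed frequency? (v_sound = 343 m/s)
f_obs = f·(v + v_o)/v = 399 Hz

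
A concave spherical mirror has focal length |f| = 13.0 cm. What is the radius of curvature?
R = 2|f| = 26 cm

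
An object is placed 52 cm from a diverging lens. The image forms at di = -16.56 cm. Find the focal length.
1/f = 1/do + 1/di → f = -24.3 cm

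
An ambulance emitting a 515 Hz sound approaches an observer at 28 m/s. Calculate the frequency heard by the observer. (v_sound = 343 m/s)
f_obs = f·v/(v − v_s) = 560.8 Hz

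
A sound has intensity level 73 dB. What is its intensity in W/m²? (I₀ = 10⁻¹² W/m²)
I = I₀·10^(β/10) = 2.00 × 10⁻⁵ W/m²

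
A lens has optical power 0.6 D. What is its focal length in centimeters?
f = 1/P = 166.7 cm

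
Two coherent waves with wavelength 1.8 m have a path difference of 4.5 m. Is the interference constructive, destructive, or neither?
destructive — path difference = 2.5λ, an odd multiple of λ/2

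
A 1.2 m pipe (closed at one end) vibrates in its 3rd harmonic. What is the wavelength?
λₙ = 4L/n = 1.6 m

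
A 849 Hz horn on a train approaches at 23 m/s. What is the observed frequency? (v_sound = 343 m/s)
f_obs = f·v/(v − v_s) = 910 Hz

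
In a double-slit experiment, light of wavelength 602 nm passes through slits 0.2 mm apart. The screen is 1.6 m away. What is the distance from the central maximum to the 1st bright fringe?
y = mλL/d = 4.816 mm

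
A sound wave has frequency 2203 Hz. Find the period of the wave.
T = 1/f = 4.539 × 10⁻⁴ s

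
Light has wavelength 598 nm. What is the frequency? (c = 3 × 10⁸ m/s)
f = c/λ = 5.017 × 10¹⁴ Hz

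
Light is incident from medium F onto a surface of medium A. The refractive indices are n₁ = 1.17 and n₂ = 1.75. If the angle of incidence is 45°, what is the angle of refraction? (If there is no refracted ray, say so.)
sin θ₂ = (n₁/n₂)·sin θ₁ = 0.4728 → θ₂ = 28.21°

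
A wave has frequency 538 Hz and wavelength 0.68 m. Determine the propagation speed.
v = fλ = 365.8 m/s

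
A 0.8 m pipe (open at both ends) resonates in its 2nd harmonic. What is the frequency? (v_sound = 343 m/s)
fₙ = nv/(2L) = 428.8 Hz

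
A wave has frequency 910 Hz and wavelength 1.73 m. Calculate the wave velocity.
v = fλ = 1574 m/s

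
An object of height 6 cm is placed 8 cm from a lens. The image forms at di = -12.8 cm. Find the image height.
hi = (-di/do) × ho = 9.6 cm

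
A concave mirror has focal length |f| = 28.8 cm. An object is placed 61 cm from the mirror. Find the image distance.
f = +28.8 cm (concave); 1/di = 1/f − 1/do → di = 54.56 cm (real image, in front of mirror)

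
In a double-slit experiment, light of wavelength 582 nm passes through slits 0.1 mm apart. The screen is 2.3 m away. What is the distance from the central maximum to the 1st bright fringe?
y = mλL/d = 13.39 mm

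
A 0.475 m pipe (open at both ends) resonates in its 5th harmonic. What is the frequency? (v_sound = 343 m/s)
fₙ = nv/(2L) = 1805 Hz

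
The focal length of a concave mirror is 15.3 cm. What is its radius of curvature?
R = 2|f| = 30.6 cm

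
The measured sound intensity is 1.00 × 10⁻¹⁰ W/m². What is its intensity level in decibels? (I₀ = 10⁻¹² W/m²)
β = 10·log₁₀(I/I₀) = 20 dB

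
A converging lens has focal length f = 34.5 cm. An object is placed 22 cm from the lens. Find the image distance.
1/di = 1/f − 1/do → di = -60.72 cm (virtual image)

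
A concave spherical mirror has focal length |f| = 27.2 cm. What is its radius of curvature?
R = 2|f| = 54.4 cm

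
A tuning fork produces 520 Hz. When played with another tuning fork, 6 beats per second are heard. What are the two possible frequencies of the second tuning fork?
f₂ = 520 ± 6 Hz → 526 Hz or 514 Hz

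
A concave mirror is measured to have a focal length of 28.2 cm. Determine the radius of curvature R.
R = 2|f| = 56.4 cm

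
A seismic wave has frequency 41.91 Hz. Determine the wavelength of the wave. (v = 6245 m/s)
λ = v/f = 149 m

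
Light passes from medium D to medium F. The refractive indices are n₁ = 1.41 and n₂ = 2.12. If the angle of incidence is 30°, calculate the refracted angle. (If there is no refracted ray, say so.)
sin θ₂ = (n₁/n₂)·sin θ₁ = 0.3325 → θ₂ = 19.42°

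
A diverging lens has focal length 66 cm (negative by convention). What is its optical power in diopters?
P = 1/f = -1.515 D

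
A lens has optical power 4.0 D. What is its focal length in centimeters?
f = 1/P = 25 cm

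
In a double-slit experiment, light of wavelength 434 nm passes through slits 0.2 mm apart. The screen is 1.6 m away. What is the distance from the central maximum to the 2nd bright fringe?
y = mλL/d = 6.944 mm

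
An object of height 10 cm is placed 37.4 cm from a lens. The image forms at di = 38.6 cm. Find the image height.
hi = (-di/do) × ho = -10.32 cm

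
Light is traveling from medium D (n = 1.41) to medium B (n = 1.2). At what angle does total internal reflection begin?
θc = arcsin(n₂/n₁) = 58.33°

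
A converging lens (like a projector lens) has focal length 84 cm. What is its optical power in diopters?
P = 1/f = 1.19 D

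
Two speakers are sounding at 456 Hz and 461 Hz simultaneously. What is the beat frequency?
5 Hz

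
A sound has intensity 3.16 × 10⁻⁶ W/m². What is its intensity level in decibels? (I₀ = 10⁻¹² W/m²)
β = 10·log₁₀(I/I₀) = 65 dB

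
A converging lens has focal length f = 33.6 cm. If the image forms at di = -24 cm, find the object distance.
1/do = 1/f − 1/di → do = 14 cm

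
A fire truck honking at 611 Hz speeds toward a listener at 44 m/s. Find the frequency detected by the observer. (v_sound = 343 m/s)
f_obs = f·v/(v − v_s) = 700.9 Hz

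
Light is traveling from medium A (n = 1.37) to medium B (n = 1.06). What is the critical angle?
θc = arcsin(n₂/n₁) = 50.69°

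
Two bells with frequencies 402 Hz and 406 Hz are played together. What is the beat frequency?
4 Hz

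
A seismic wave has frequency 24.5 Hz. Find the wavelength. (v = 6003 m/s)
λ = v/f = 245 m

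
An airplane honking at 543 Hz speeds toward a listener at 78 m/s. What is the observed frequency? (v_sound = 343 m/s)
f_obs = f·v/(v − v_s) = 702.8 Hz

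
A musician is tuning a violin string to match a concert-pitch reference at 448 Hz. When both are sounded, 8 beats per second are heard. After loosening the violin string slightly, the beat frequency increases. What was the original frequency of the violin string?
440 Hz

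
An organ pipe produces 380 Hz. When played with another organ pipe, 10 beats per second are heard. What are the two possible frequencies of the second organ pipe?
f₂ = 380 ± 10 Hz → 390 Hz or 370 Hz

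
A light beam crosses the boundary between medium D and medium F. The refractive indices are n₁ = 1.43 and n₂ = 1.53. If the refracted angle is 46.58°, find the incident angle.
sin θ₁ = (n₂/n₁)·sin θ₂ → θ₁ = 51°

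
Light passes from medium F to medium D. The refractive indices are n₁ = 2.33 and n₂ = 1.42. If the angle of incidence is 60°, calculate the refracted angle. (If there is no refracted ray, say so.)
sin θ₂ = (n₁/n₂)·sin θ₁ = 1.421 > 1, so there is no refracted ray — the light undergoes total internal reflection.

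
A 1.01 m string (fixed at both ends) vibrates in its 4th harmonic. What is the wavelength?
λₙ = 2L/n = 0.505 m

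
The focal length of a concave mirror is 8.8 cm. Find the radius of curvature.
R = 2|f| = 17.6 cm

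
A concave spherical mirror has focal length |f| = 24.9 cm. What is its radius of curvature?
R = 2|f| = 49.8 cm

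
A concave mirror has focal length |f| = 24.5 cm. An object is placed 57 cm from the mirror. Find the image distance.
f = +24.5 cm (concave); 1/di = 1/f − 1/do → di = 42.97 cm (real image, in front of mirror)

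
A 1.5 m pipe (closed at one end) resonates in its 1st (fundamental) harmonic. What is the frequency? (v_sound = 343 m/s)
fₙ = nv/(4L) = 57.17 Hz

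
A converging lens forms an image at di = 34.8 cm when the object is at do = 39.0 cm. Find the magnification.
M = −di/do = -0.8923 (inverted image)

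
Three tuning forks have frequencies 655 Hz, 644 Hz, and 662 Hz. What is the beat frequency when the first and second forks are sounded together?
11 Hz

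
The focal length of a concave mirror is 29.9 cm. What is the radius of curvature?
R = 2|f| = 59.8 cm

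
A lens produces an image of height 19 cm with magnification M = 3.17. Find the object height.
ho = |hi|/|M| = 5.994 cm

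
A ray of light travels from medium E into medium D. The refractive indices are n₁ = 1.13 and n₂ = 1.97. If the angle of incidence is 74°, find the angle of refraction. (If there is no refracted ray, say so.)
sin θ₂ = (n₁/n₂)·sin θ₁ = 0.5514 → θ₂ = 33.46°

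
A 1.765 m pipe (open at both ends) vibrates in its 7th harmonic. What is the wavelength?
λₙ = 2L/n = 0.5043 m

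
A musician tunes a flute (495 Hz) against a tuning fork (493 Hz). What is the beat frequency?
2 Hz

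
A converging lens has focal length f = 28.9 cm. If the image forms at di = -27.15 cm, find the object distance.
1/do = 1/f − 1/di → do = 14 cm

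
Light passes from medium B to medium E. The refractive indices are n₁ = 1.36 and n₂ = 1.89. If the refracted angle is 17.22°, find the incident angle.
sin θ₁ = (n₂/n₁)·sin θ₂ → θ₁ = 24.29°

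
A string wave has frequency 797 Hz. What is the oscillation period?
T = 1/f = 0.001255 s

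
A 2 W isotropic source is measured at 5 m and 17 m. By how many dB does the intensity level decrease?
Δβ = 20·log₁₀(r₂/r₁) = 10.63 dB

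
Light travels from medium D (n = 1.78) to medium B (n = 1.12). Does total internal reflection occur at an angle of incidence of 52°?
θc = arcsin(n₂/n₁) = 38.99°; 52° > θc, so yes — total internal reflection.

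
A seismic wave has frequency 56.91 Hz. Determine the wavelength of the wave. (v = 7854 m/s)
λ = v/f = 138 m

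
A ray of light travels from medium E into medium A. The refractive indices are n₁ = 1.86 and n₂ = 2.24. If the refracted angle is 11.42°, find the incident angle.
sin θ₁ = (n₂/n₁)·sin θ₂ → θ₁ = 13.8°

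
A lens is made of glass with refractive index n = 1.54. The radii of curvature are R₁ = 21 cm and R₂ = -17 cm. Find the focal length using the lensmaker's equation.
1/f = (n − 1)(1/R₁ − 1/R₂) → f = 17.4 cm (converging lens)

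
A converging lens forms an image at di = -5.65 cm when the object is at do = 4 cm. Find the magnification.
M = −di/do = 1.413 (upright image)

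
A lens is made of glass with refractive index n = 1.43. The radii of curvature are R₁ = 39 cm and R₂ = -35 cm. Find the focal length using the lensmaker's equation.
1/f = (n − 1)(1/R₁ − 1/R₂) → f = 42.9 cm (converging lens)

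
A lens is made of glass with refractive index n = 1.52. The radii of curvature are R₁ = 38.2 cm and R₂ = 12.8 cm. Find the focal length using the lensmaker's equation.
1/f = (n − 1)(1/R₁ − 1/R₂) → f = -37.02 cm (diverging lens)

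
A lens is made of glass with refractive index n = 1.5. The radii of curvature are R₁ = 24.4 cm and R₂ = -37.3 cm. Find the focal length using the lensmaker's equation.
1/f = (n − 1)(1/R₁ − 1/R₂) → f = 29.5 cm (converging lens)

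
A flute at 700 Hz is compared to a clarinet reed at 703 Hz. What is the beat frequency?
3 Hz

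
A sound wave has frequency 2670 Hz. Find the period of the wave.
T = 1/f = 3.745 × 10⁻⁴ s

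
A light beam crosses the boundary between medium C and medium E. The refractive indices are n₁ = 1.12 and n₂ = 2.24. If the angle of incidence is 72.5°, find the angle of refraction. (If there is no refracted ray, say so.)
sin θ₂ = (n₁/n₂)·sin θ₁ = 0.4769 → θ₂ = 28.48°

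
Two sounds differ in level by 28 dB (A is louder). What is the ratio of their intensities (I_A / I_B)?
I_A/I_B = 10^(Δβ/10) = 631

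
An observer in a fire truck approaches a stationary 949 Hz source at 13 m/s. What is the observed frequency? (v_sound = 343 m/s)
f_obs = f·(v + v_o)/v = 985 Hz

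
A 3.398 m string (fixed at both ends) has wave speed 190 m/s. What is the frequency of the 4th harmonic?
fₙ = nv/(2L) = 111.8 Hz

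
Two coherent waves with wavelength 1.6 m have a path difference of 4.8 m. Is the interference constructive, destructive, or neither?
constructive — path difference = 3λ, a whole number of wavelengths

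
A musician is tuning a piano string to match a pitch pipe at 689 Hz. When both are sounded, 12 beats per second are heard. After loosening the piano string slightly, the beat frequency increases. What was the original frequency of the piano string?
677 Hz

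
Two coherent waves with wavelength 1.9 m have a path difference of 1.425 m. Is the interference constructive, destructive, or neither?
neither (partial) — path difference = 0.75λ, neither a whole number of wavelengths nor an odd multiple of λ/2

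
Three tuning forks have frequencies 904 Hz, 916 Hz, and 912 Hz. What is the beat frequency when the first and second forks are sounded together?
12 Hz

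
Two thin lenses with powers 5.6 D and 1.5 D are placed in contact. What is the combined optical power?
P_total = P₁ + P₂ = 7.1 D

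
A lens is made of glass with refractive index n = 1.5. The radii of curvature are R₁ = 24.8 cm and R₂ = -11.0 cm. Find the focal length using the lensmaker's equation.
1/f = (n − 1)(1/R₁ − 1/R₂) → f = 15.24 cm (converging lens)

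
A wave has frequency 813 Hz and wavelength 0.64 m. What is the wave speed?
v = fλ = 520.3 m/s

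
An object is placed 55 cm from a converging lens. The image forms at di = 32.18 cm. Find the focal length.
1/f = 1/do + 1/di → f = 20.3 cm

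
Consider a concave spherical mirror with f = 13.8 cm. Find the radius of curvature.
R = 2|f| = 27.6 cm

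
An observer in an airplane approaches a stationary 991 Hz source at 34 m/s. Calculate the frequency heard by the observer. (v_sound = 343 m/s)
f_obs = f·(v + v_o)/v = 1089 Hz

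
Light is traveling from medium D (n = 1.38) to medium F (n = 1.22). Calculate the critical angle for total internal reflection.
θc = arcsin(n₂/n₁) = 62.14°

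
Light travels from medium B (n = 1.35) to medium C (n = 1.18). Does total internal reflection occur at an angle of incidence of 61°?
θc = arcsin(n₂/n₁) = 60.94°; 61° > θc, so yes — total internal reflection.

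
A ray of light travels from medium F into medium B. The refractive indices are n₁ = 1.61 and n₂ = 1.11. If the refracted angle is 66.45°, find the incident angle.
sin θ₁ = (n₂/n₁)·sin θ₂ → θ₁ = 39.2°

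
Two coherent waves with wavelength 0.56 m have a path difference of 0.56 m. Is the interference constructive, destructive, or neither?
constructive — path difference = 1λ, a whole number of wavelengths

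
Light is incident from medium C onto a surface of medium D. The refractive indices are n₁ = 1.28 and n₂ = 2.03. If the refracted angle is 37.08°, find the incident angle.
sin θ₁ = (n₂/n₁)·sin θ₂ → θ₁ = 72.98°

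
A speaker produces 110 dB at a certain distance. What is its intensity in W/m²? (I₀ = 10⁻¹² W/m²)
I = I₀·10^(β/10) = 1.00 × 10⁻¹ W/m²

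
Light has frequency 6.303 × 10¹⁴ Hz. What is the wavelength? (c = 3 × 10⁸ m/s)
λ = c/f = 476 nm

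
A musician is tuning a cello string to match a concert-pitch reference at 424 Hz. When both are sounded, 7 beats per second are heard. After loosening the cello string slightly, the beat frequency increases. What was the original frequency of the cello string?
417 Hz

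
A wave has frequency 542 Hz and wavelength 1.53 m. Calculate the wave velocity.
v = fλ = 829.3 m/s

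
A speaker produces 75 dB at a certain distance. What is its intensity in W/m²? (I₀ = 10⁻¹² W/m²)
I = I₀·10^(β/10) = 3.16 × 10⁻⁵ W/m²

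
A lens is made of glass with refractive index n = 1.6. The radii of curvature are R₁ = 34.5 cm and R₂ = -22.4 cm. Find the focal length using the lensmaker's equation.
1/f = (n − 1)(1/R₁ − 1/R₂) → f = 22.64 cm (converging lens)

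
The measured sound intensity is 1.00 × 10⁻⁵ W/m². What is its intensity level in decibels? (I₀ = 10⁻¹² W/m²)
β = 10·log₁₀(I/I₀) = 70 dB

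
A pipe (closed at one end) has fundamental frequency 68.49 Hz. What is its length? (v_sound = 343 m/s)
L = v/(4f₁) = 1.252 m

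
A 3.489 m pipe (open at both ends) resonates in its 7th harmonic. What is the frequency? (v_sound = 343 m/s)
fₙ = nv/(2L) = 344.1 Hz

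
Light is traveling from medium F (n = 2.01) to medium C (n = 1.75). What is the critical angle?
θc = arcsin(n₂/n₁) = 60.53°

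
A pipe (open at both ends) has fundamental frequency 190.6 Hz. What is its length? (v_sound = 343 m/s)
L = v/(2f₁) = 0.8998 m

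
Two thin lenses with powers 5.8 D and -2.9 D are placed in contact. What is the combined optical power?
P_total = P₁ + P₂ = 2.9 D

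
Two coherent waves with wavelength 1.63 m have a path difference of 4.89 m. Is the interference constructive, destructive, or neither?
constructive — path difference = 3λ, a whole number of wavelengths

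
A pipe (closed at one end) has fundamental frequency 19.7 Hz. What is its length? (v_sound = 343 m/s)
L = v/(4f₁) = 4.353 m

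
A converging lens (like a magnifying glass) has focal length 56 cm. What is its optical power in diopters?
P = 1/f = 1.786 D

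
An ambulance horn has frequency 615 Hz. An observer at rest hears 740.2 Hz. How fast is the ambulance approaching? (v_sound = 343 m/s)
v_s = v·(1 − f/f_obs) = 58.02 m/s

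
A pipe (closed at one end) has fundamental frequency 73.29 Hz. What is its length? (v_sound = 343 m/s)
L = v/(4f₁) = 1.17 m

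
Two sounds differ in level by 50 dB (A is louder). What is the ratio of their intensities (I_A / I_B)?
I_A/I_B = 10^(Δβ/10) = 100000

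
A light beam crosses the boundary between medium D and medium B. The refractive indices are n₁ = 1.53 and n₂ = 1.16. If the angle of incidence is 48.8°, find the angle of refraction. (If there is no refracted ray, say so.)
sin θ₂ = (n₁/n₂)·sin θ₁ = 0.9924 → θ₂ = 82.94°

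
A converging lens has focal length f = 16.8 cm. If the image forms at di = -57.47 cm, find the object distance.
1/do = 1/f − 1/di → do = 13 cm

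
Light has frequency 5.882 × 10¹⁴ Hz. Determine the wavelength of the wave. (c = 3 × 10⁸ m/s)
λ = c/f = 510 nm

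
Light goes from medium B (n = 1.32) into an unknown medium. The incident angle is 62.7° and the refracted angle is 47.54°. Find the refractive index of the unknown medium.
n₂ = n₁·sin θ₁ / sin θ₂ = 1.59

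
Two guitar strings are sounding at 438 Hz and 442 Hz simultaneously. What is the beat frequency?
4 Hz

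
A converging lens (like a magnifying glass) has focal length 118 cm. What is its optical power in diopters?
P = 1/f = 0.8475 D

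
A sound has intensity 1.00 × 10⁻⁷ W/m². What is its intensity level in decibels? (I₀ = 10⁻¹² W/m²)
β = 10·log₁₀(I/I₀) = 50 dB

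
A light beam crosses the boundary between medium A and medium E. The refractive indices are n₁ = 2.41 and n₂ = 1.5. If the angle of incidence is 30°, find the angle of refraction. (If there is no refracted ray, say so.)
sin θ₂ = (n₁/n₂)·sin θ₁ = 0.8033 → θ₂ = 53.45°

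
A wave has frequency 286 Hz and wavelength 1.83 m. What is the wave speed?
v = fλ = 523.4 m/s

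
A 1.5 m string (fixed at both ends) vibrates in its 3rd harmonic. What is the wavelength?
λₙ = 2L/n = 1 m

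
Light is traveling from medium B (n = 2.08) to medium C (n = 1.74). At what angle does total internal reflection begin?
θc = arcsin(n₂/n₁) = 56.78°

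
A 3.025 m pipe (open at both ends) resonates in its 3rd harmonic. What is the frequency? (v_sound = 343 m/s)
fₙ = nv/(2L) = 170.1 Hz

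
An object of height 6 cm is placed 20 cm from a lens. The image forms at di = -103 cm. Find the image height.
hi = (-di/do) × ho = 30.9 cm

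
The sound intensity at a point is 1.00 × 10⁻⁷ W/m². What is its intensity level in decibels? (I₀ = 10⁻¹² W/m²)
β = 10·log₁₀(I/I₀) = 50 dB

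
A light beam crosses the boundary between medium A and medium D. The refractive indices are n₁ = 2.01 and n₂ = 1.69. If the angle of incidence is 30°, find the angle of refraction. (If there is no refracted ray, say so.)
sin θ₂ = (n₁/n₂)·sin θ₁ = 0.5947 → θ₂ = 36.49°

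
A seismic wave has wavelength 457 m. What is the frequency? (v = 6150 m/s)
f = v/λ = 13.46 Hz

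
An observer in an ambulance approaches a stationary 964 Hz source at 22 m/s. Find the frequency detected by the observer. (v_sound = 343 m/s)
f_obs = f·(v + v_o)/v = 1026 Hz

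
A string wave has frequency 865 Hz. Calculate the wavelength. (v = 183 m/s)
λ = v/f = 0.2116 m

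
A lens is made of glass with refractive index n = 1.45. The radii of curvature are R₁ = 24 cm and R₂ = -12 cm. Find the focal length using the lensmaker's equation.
1/f = (n − 1)(1/R₁ − 1/R₂) → f = 17.78 cm (converging lens)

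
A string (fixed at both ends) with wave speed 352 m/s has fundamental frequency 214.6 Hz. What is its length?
L = v/(2f₁) = 0.8201 m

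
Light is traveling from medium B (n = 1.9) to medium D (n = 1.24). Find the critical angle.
θc = arcsin(n₂/n₁) = 40.74°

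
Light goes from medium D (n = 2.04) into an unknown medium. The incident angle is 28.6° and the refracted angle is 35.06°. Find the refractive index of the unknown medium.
n₂ = n₁·sin θ₁ / sin θ₂ = 1.7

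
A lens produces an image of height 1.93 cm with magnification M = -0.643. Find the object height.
ho = |hi|/|M| = 3.002 cm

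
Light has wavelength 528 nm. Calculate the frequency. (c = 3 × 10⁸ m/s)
f = c/λ = 5.682 × 10¹⁴ Hz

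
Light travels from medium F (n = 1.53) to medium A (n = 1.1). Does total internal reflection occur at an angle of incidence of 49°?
θc = arcsin(n₂/n₁) = 45.97°; 49° > θc, so yes — total internal reflection.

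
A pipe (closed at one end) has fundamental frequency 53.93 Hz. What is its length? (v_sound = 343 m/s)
L = v/(4f₁) = 1.59 m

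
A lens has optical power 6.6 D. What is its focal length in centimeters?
f = 1/P = 15.15 cm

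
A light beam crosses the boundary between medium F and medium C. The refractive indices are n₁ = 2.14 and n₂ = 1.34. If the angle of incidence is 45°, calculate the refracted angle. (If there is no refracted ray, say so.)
sin θ₂ = (n₁/n₂)·sin θ₁ = 1.129 > 1, so there is no refracted ray — the light undergoes total internal reflection.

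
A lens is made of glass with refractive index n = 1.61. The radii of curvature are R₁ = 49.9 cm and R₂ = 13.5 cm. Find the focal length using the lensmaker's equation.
1/f = (n − 1)(1/R₁ − 1/R₂) → f = -30.34 cm (diverging lens)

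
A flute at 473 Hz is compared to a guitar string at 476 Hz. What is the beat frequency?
3 Hz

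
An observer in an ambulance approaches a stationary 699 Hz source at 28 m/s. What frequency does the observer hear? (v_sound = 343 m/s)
f_obs = f·(v + v_o)/v = 756.1 Hz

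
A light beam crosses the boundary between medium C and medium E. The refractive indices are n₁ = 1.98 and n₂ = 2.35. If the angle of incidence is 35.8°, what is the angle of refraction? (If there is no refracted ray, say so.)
sin θ₂ = (n₁/n₂)·sin θ₁ = 0.4929 → θ₂ = 29.53°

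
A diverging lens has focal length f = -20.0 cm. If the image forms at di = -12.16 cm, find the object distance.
1/do = 1/f − 1/di → do = 31.02 cm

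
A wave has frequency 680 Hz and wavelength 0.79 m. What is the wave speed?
v = fλ = 537.2 m/s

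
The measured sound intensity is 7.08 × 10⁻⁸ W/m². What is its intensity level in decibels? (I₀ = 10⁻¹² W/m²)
β = 10·log₁₀(I/I₀) = 48.5 dB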